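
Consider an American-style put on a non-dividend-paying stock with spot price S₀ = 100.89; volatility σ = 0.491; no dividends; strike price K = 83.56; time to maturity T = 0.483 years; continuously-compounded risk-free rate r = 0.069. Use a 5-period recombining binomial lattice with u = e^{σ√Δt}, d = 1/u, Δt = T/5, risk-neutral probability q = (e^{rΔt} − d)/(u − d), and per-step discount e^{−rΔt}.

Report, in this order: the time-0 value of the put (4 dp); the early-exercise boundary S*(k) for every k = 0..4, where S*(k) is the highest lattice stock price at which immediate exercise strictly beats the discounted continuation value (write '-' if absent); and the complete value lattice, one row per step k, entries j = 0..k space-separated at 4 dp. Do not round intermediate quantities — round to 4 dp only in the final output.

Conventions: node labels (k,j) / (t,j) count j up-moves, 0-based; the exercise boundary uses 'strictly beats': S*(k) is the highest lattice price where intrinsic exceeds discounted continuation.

price = 4.6282
boundary = - - - 63.8294 54.7956
tree:
4.6282
7.7462 1.3646
12.6117 2.6610 0.0000
19.7306 5.1889 0.0000 0.0000
28.7644 10.1183 0.0000 0.0000 0.0000
36.5198 19.7306 0.0000 0.0000 0.0000 0.0000

Δt=0.09660  u=1.16487  d=0.85847  q=0.48375  discount=0.99336
step 5 (expiry): payoffs max(K−S,0) = 36.5198 19.7306 0.0000 0.0000 0.0000 0.0000
step 4: (k=4,j=0): S=54.7956, K−S=28.7644, hold=28.2093 ⇒ V=28.7644 exercise | (k=4,j=1): S=74.3527, K−S=9.2073, hold=10.1183 ⇒ V=10.1183 continue | (k=4,j=2): S=100.8900, K−S=0.0000, hold=0.0000 ⇒ V=0.0000 continue | (k=4,j=3): S=136.8988, K−S=0.0000, hold=0.0000 ⇒ V=0.0000 continue | (k=4,j=4): S=185.7595, K−S=0.0000, hold=0.0000 ⇒ V=0.0000 continue  boundary S*=54.7956
step 3: (k=3,j=0): S=63.8294, K−S=19.7306, hold=19.6132 ⇒ V=19.7306 exercise | (k=3,j=1): S=86.6109, K−S=0.0000, hold=5.1889 ⇒ V=5.1889 continue | (k=3,j=2): S=117.5233, K−S=0.0000, hold=0.0000 ⇒ V=0.0000 continue | (k=3,j=3): S=159.4686, K−S=0.0000, hold=0.0000 ⇒ V=0.0000 continue  boundary S*=63.8294
step 2: (k=2,j=0): S=74.3527, K−S=9.2073, hold=12.6117 ⇒ V=12.6117 continue | (k=2,j=1): S=100.8900, K−S=0.0000, hold=2.6610 ⇒ V=2.6610 continue | (k=2,j=2): S=136.8988, K−S=0.0000, hold=0.0000 ⇒ V=0.0000 continue  boundary S*=-
step 1: (k=1,j=0): S=86.6109, K−S=0.0000, hold=7.7462 ⇒ V=7.7462 continue | (k=1,j=1): S=117.5233, K−S=0.0000, hold=1.3646 ⇒ V=1.3646 continue  boundary S*=-
step 0: (k=0,j=0): S=100.8900, K−S=0.0000, hold=4.6282 ⇒ V=4.6282 continue  boundary S*=-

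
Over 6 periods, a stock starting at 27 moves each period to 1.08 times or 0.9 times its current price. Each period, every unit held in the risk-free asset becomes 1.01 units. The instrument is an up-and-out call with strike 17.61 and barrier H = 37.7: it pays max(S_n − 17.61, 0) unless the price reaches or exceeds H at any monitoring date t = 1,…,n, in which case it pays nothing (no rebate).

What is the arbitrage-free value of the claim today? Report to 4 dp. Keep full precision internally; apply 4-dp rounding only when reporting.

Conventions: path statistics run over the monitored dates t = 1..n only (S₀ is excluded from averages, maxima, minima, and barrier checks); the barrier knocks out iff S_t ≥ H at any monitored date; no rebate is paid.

With p* = (R−d)/(u−d) = 0.6111, sum probability × payoff across the paths and divide by R^6.
Enumerate all 2^6 = 64 price paths (U = up ×1.08, D = down ×0.9); each path with k up-moves has probability p*^k·(1−p*)^(6−k).
DDDDDD: M=24.3000, payoff=0.0000, prob=0.003459
UDDDDD: M=29.1600, payoff=0.0000, prob=0.005436
DUDDDD: M=26.2440, payoff=0.0000, prob=0.005436
UUDDDD: M=31.4928, payoff=3.0524, prob=0.008542
DDUDDD: M=24.3000, payoff=0.0000, prob=0.005436
UDUDDD: M=29.1600, payoff=3.0524, prob=0.008542
DUUDDD: M=28.3435, payoff=3.0524, prob=0.008542
UUUDDD: M=34.0122, payoff=7.1849, prob=0.013423
DDDUDD: M=24.3000, payoff=0.0000, prob=0.005436
UDDUDD: M=29.1600, payoff=3.0524, prob=0.008542
DUDUDD: M=26.2440, payoff=3.0524, prob=0.008542
UUDUDD: M=31.4928, payoff=7.1849, prob=0.013423
DDUUDD: M=25.5092, payoff=3.0524, prob=0.008542
UDUUDD: M=30.6110, payoff=7.1849, prob=0.013423
DUUUDD: M=30.6110, payoff=7.1849, prob=0.013423
UUUUDD: M=36.7332, payoff=12.1439, prob=0.021093
DDDDUD: M=24.3000, payoff=0.0000, prob=0.005436
UDDDUD: M=29.1600, payoff=3.0524, prob=0.008542
DUDDUD: M=26.2440, payoff=3.0524, prob=0.008542
UUDDUD: M=31.4928, payoff=7.1849, prob=0.013423
DDUDUD: M=24.3000, payoff=3.0524, prob=0.008542
UDUDUD: M=29.1600, payoff=7.1849, prob=0.013423
DUUDUD: M=28.3435, payoff=7.1849, prob=0.013423
UUUDUD: M=34.0122, payoff=12.1439, prob=0.021093
DDDUUD: M=24.3000, payoff=3.0524, prob=0.008542
UDDUUD: M=29.1600, payoff=7.1849, prob=0.013423
DUDUUD: M=27.5499, payoff=7.1849, prob=0.013423
UUDUUD: M=33.0599, payoff=12.1439, prob=0.021093
DDUUUD: M=27.5499, payoff=7.1849, prob=0.013423
UDUUUD: M=33.0599, payoff=12.1439, prob=0.021093
DUUUUD: M=33.0599, payoff=12.1439, prob=0.021093
UUUUUD: M=39.6719, payoff=0.0000, prob=0.033146
DDDDDU: M=24.3000, payoff=0.0000, prob=0.005436
UDDDDU: M=29.1600, payoff=3.0524, prob=0.008542
DUDDDU: M=26.2440, payoff=3.0524, prob=0.008542
UUDDDU: M=31.4928, payoff=7.1849, prob=0.013423
DDUDDU: M=24.3000, payoff=3.0524, prob=0.008542
UDUDDU: M=29.1600, payoff=7.1849, prob=0.013423
DUUDDU: M=28.3435, payoff=7.1849, prob=0.013423
UUUDDU: M=34.0122, payoff=12.1439, prob=0.021093
DDDUDU: M=24.3000, payoff=3.0524, prob=0.008542
UDDUDU: M=29.1600, payoff=7.1849, prob=0.013423
DUDUDU: M=26.2440, payoff=7.1849, prob=0.013423
UUDUDU: M=31.4928, payoff=12.1439, prob=0.021093
DDUUDU: M=25.5092, payoff=7.1849, prob=0.013423
UDUUDU: M=30.6110, payoff=12.1439, prob=0.021093
DUUUDU: M=30.6110, payoff=12.1439, prob=0.021093
UUUUDU: M=36.7332, payoff=18.0947, prob=0.033146
DDDDUU: M=24.3000, payoff=3.0524, prob=0.008542
UDDDUU: M=29.1600, payoff=7.1849, prob=0.013423
DUDDUU: M=26.2440, payoff=7.1849, prob=0.013423
UUDDUU: M=31.4928, payoff=12.1439, prob=0.021093
DDUDUU: M=24.7949, payoff=7.1849, prob=0.013423
UDUDUU: M=29.7539, payoff=12.1439, prob=0.021093
DUUDUU: M=29.7539, payoff=12.1439, prob=0.021093
UUUDUU: M=35.7047, payoff=18.0947, prob=0.033146
DDDUUU: M=24.7949, payoff=7.1849, prob=0.013423
UDDUUU: M=29.7539, payoff=12.1439, prob=0.021093
DUDUUU: M=29.7539, payoff=12.1439, prob=0.021093
UUDUUU: M=35.7047, payoff=18.0947, prob=0.033146
DDUUUU: M=29.7539, payoff=12.1439, prob=0.021093
UDUUUU: M=35.7047, payoff=18.0947, prob=0.033146
DUUUUU: M=35.7047, payoff=18.0947, prob=0.033146
UUUUUU: M=42.8456, payoff=0.0000, prob=0.052086
Price = Σ prob·payoff / R^6 = 9.160905 / 1.061520 = 8.6300

price = 8.6300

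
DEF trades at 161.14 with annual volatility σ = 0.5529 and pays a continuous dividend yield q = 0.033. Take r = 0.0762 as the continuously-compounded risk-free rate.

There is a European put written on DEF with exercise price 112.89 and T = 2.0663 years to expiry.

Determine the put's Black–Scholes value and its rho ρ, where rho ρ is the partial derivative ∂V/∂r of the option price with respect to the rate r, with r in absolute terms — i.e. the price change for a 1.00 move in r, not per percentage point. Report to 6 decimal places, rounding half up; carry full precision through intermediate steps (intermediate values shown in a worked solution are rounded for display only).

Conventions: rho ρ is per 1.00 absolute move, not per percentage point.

σ√T = 0.5529·√2.0663 = 0.794773
d₁ = (ln(S/K) + (r−q+σ²/2)T) / (σ√T) = (ln(161.14/112.89) + (0.0762−0.033+0.5529²/2)·2.0663) / 0.794773 = (0.355860 + 0.405096) / 0.794773 = 0.957451
d₂ = d₁ − σ√T = 0.957451 − 0.794773 = 0.162677
e^{−rT} = 0.854318
e^{−qT} = 0.934085
N(−d₁) = 0.169170,  N(−d₂) = 0.435386
Put price V = K·e^{−rT}·N(−d₂) − S·e^{−qT}·N(−d₁) = 41.990367 − 25.463199 = 16.527168
ρ = −K·T·e^{−rT}·N(−d₂) = -86.764695

price = 16.527168
ρ = -86.764695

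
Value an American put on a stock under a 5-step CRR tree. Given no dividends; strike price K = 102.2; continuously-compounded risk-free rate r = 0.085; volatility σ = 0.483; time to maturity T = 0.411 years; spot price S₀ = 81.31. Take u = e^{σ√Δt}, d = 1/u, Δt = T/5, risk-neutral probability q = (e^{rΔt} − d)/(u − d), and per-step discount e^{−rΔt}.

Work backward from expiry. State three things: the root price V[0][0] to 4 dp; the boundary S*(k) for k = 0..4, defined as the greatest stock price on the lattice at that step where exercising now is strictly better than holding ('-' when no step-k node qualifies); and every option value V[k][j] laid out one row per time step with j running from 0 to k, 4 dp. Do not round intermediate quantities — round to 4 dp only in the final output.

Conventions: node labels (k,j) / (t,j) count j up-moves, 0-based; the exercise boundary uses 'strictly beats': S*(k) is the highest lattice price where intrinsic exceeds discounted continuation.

params: Δt=0.08220 u=1.14853 d=0.87068 q=0.49067 e^(-rΔt)=0.99304
t_5 payoffs: 61.5144 48.5311 31.4049 8.8134 0.0000 0.0000
t_4: node(4,0) S=46.7285 payoff=55.4715 vs cont=54.7599 → 55.4715 [stop]  node(4,1) S=61.6400 payoff=40.5600 vs cont=39.8484 → 40.5600 [stop]  node(4,2) S=81.3100 payoff=20.8900 vs cont=20.1784 → 20.8900 [stop]  node(4,3) S=107.2569 payoff=0.0000 vs cont=4.4577 → 4.4577 [wait]  node(4,4) S=141.4836 payoff=0.0000 vs cont=0.0000 → 0.0000 [wait]  ⇒ S*(4)=81.3100
t_3: node(3,0) S=53.6689 payoff=48.5311 vs cont=47.8196 → 48.5311 [stop]  node(3,1) S=70.7951 payoff=31.4049 vs cont=30.6933 → 31.4049 [stop]  node(3,2) S=93.3866 payoff=8.8134 vs cont=12.7378 → 12.7378 [wait]  node(3,3) S=123.1872 payoff=0.0000 vs cont=2.2546 → 2.2546 [wait]  ⇒ S*(3)=70.7951
t_2: node(2,0) S=61.6400 payoff=40.5600 vs cont=39.8484 → 40.5600 [stop]  node(2,1) S=81.3100 payoff=20.8900 vs cont=22.0906 → 22.0906 [wait]  node(2,2) S=107.2569 payoff=0.0000 vs cont=7.5411 → 7.5411 [wait]  ⇒ S*(2)=61.6400
t_1: node(1,0) S=70.7951 payoff=31.4049 vs cont=31.2783 → 31.4049 [stop]  node(1,1) S=93.3866 payoff=8.8134 vs cont=14.8475 → 14.8475 [wait]  ⇒ S*(1)=70.7951
t_0: node(0,0) S=81.3100 payoff=20.8900 vs cont=23.1186 → 23.1186 [wait]  ⇒ S*(0)=-

price = 23.1186
boundary = - 70.7951 61.6400 70.7951 81.3100
tree:
23.1186
31.4049 14.8475
40.5600 22.0906 7.5411
48.5311 31.4049 12.7378 2.2546
55.4715 40.5600 20.8900 4.4577 0.0000
61.5144 48.5311 31.4049 8.8134 0.0000 0.0000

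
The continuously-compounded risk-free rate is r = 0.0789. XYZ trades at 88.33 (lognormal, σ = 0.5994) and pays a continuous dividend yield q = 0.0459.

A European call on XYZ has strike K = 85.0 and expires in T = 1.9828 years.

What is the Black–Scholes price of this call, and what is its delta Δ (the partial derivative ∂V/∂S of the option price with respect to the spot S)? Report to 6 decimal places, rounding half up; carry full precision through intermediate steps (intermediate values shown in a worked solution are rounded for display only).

σ√T = 0.5994·√1.9828 = 0.844027
d₁ = (ln(S/K) + (r−q+σ²/2)T) / (σ√T) = (ln(88.33/85.0) + (0.0789−0.0459+0.5994²/2)·1.9828) / 0.844027 = (0.038429 + 0.421623) / 0.844027 = 0.545067
d₂ = d₁ − σ√T = 0.545067 − 0.844027 = -0.298959
e^{−rT} = 0.855180
e^{−qT} = 0.913008
N(d₁) = 0.707146,  N(d₂) = 0.382486
Call price V = S·e^{−qT}·N(d₁) − K·e^{−rT}·N(d₂) = 57.028536 − 27.803001 = 29.225535
Δ = e^{−qT}·N(d₁) = 0.645630

price = 29.225535
Δ = 0.645630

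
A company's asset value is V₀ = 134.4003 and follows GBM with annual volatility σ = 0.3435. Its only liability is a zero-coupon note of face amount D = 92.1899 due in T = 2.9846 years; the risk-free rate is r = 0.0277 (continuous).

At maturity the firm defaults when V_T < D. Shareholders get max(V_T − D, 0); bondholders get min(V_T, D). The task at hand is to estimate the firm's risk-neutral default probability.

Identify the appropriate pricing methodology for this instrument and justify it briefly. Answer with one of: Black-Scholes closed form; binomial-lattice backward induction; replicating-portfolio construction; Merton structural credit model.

Key observation: the asked-for credit quantity lives on the firm's capital structure — asset value, asset volatility, debt face 92.1899 — which is the structural model's domain.

framework: Merton structural credit model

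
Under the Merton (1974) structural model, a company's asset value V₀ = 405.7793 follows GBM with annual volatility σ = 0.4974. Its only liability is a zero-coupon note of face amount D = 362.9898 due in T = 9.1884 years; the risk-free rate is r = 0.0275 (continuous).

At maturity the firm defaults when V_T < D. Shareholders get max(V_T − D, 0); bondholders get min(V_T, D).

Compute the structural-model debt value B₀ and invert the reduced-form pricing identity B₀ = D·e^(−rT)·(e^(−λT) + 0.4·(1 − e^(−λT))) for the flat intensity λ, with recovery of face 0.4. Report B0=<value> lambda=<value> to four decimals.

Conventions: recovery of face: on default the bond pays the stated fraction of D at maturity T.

B0=150.5999 lambda=0.1630

With assets at 405.7793 and a single debt payment of 362.9898 at 9.1884 years:
d₁ = [ln(V₀/D) + (r + σ²/2)T] / (σ√T)
   = [ln(405.7793/362.9898) + (0.0275 + 0.5·0.4974²)·9.1884] / (0.4974·√9.1884)
   = [0.111435 + 1.389317] / 1.507737 = 0.995367
d₂ = d₁ − σ√T = 0.995367 − 1.507737 = -0.512371
N(d₁) = 0.840221,  N(d₂) = 0.304196,  e^(−rT) = 0.776716
E₀ = V₀·N(d₁) − D·e^(−rT)·N(d₂)
   = 405.7793·0.840221 − 362.9898·0.776716·0.304196 = 255.179391
B₀ = V₀ − E₀ = 405.7793 − 255.179391 = 150.599909
e^(−λT) = (B₀·e^(rT)/D − 0.4)/(1 − 0.4) = (150.5999·1.287473/362.9898 − 0.4)/0.6 = 0.22359357
λ = −ln(0.22359357)/9.1884 = 0.163024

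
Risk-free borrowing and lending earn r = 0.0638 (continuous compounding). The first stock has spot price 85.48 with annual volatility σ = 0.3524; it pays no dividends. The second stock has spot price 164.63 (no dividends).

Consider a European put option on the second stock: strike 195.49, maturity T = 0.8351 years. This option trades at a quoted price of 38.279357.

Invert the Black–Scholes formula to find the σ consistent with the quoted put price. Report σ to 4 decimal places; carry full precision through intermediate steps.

sigma = 0.4208

At σ = 0.4208 the Black–Scholes value reproduces the quote:
σ√T = 0.4208·√0.8351 = 0.384543
d₁ = (ln(S/K) + (r+σ²/2)T) / (σ√T) = (ln(164.63/195.49) + (0.0638+0.4208²/2)·0.8351) / 0.384543 = (-0.171809 + 0.127216) / 0.384543 = -0.115963
d₂ = d₁ − σ√T = -0.115963 − 0.384543 = -0.500506
e^{−rT} = 0.948115
N(−d₁) = 0.546159,  N(−d₂) = 0.691640
V = K·e^{−rT}·N(−d₂) − S·N(−d₁) = 128.193502 − 89.914145 = 38.279357 (matching the quote); vega is positive throughout, so no other σ reproduces this price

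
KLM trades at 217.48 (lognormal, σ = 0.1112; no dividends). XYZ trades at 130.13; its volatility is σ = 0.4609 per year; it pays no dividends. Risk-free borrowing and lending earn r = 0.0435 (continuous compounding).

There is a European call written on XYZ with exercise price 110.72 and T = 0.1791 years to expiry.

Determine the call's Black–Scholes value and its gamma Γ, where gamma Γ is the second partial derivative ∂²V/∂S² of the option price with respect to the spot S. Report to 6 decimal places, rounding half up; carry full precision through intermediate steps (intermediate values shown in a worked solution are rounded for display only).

price = 22.744617
Γ = 0.009861

σ√T = 0.4609·√0.1791 = 0.195054
d₁ = (ln(S/K) + (r+σ²/2)T) / (σ√T) = (ln(130.13/110.72) + (0.0435+0.4609²/2)·0.1791) / 0.195054 = (0.161529 + 0.026814) / 0.195054 = 0.965597
d₂ = d₁ − σ√T = 0.965597 − 0.195054 = 0.770543
e^{−rT} = 0.992239
N(d₁) = 0.832877,  N(d₂) = 0.779511
Call price V = S·N(d₁) − K·e^{−rT}·N(d₂) = 108.382277 − 85.637660 = 22.744617
φ(d₁) = (1/√(2π))·e^{−d₁²/2} = 0.250292
Γ = φ(d₁) / (S·σ·√T) = 0.009861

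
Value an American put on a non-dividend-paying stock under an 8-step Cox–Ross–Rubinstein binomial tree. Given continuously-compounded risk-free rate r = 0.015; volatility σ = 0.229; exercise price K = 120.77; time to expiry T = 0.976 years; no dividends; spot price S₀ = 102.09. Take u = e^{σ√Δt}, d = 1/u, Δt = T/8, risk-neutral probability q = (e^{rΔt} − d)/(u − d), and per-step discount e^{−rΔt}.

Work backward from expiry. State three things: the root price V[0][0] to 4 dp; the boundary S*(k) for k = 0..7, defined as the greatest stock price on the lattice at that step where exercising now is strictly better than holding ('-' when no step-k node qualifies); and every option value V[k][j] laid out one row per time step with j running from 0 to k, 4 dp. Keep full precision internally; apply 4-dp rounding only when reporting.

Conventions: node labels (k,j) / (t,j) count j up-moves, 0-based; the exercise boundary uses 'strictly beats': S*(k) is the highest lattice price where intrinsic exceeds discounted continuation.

Δt=0.12200  u=1.08327  d=0.92313  q=0.49145  discount=0.99817
step 8 (expiry): payoffs max(K−S,0) = 66.9328 57.5932 46.6334 33.7723 18.6800 0.9696 0.0000 0.0000 0.0000
step 7: (k=7,j=0): S=58.3203, K−S=62.4497, hold=62.2289 ⇒ V=62.4497 exercise | (k=7,j=1): S=68.4377, K−S=52.3323, hold=52.1115 ⇒ V=52.3323 exercise | (k=7,j=2): S=80.3101, K−S=40.4599, hold=40.2390 ⇒ V=40.4599 exercise | (k=7,j=3): S=94.2422, K−S=26.5278, hold=26.3070 ⇒ V=26.5278 exercise | (k=7,j=4): S=110.5913, K−S=10.1787, hold=9.9579 ⇒ V=10.1787 exercise | (k=7,j=5): S=129.7765, K−S=0.0000, hold=0.4922 ⇒ V=0.4922 continue | (k=7,j=6): S=152.2899, K−S=0.0000, hold=0.0000 ⇒ V=0.0000 continue | (k=7,j=7): S=178.7090, K−S=0.0000, hold=0.0000 ⇒ V=0.0000 continue  boundary S*=110.5913
step 6: (k=6,j=0): S=63.1768, K−S=57.5932, hold=57.3724 ⇒ V=57.5932 exercise | (k=6,j=1): S=74.1366, K−S=46.6334, hold=46.4126 ⇒ V=46.6334 exercise | (k=6,j=2): S=86.9977, K−S=33.7723, hold=33.5514 ⇒ V=33.7723 exercise | (k=6,j=3): S=102.0900, K−S=18.6800, hold=18.4592 ⇒ V=18.6800 exercise | (k=6,j=4): S=119.8004, K−S=0.9696, hold=5.4084 ⇒ V=5.4084 continue | (k=6,j=5): S=140.5832, K−S=0.0000, hold=0.2498 ⇒ V=0.2498 continue | (k=6,j=6): S=164.9714, K−S=0.0000, hold=0.0000 ⇒ V=0.0000 continue  boundary S*=102.0900
step 5: (k=5,j=0): S=68.4377, K−S=52.3323, hold=52.1115 ⇒ V=52.3323 exercise | (k=5,j=1): S=80.3101, K−S=40.4599, hold=40.2390 ⇒ V=40.4599 exercise | (k=5,j=2): S=94.2422, K−S=26.5278, hold=26.3070 ⇒ V=26.5278 exercise | (k=5,j=3): S=110.5913, K−S=10.1787, hold=12.1354 ⇒ V=12.1354 continue | (k=5,j=4): S=129.7765, K−S=0.0000, hold=2.8679 ⇒ V=2.8679 continue | (k=5,j=5): S=152.2899, K−S=0.0000, hold=0.1268 ⇒ V=0.1268 continue  boundary S*=94.2422
step 4: (k=4,j=0): S=74.1366, K−S=46.6334, hold=46.4126 ⇒ V=46.6334 exercise | (k=4,j=1): S=86.9977, K−S=33.7723, hold=33.5514 ⇒ V=33.7723 exercise | (k=4,j=2): S=102.0900, K−S=18.6800, hold=19.4190 ⇒ V=19.4190 continue | (k=4,j=3): S=119.8004, K−S=0.9696, hold=7.5670 ⇒ V=7.5670 continue | (k=4,j=4): S=140.5832, K−S=0.0000, hold=1.5180 ⇒ V=1.5180 continue  boundary S*=86.9977
step 3: (k=3,j=0): S=80.3101, K−S=40.4599, hold=40.2390 ⇒ V=40.4599 exercise | (k=3,j=1): S=94.2422, K−S=26.5278, hold=26.6695 ⇒ V=26.6695 continue | (k=3,j=2): S=110.5913, K−S=10.1787, hold=13.5695 ⇒ V=13.5695 continue | (k=3,j=3): S=129.7765, K−S=0.0000, hold=4.5858 ⇒ V=4.5858 continue  boundary S*=80.3101
step 2: (k=2,j=0): S=86.9977, K−S=33.7723, hold=33.6210 ⇒ V=33.7723 exercise | (k=2,j=1): S=102.0900, K−S=18.6800, hold=20.1945 ⇒ V=20.1945 continue | (k=2,j=2): S=119.8004, K−S=0.9696, hold=9.1377 ⇒ V=9.1377 continue  boundary S*=86.9977
step 1: (k=1,j=0): S=94.2422, K−S=26.5278, hold=27.0499 ⇒ V=27.0499 continue | (k=1,j=1): S=110.5913, K−S=10.1787, hold=14.7336 ⇒ V=14.7336 continue  boundary S*=-
step 0: (k=0,j=0): S=102.0900, K−S=18.6800, hold=20.9586 ⇒ V=20.9586 continue  boundary S*=-

price = 20.9586
boundary = - - 86.9977 80.3101 86.9977 94.2422 102.0900 110.5913
tree:
20.9586
27.0499 14.7336
33.7723 20.1945 9.1377
40.4599 26.6695 13.5695 4.5858
46.6334 33.7723 19.4190 7.5670 1.5180
52.3323 40.4599 26.5278 12.1354 2.8679 0.1268
57.5932 46.6334 33.7723 18.6800 5.4084 0.2498 0.0000
62.4497 52.3323 40.4599 26.5278 10.1787 0.4922 0.0000 0.0000
66.9328 57.5932 46.6334 33.7723 18.6800 0.9696 0.0000 0.0000 0.0000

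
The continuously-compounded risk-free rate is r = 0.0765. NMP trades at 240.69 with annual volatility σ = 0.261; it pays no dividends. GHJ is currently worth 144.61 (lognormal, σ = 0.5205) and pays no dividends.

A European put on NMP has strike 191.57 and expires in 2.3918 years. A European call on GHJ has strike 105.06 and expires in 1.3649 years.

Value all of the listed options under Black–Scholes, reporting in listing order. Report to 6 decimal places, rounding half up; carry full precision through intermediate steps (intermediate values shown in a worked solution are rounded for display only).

price(NMP put K=191.57) = 6.275626
price(GHJ call K=105.06) = 59.918084

[NMP put K=191.57]
σ√T = 0.261·√2.3918 = 0.403648
d₁ = (ln(S/K) + (r+σ²/2)T) / (σ√T) = (ln(240.69/191.57) + (0.0765+0.261²/2)·2.3918) / 0.403648 = (0.228257 + 0.264439) / 0.403648 = 1.220606
d₂ = d₁ − σ√T = 1.220606 − 0.403648 = 0.816957
e^{−rT} = 0.832791
N(−d₁) = 0.111118,  N(−d₂) = 0.206976
price = K·e^{−rT}·N(−d₂) − S·N(−d₁) = 33.020548 − 26.744921 = 6.275626
[GHJ call K=105.06]
σ√T = 0.5205·√1.3649 = 0.608095
d₁ = (ln(S/K) + (r+σ²/2)T) / (σ√T) = (ln(144.61/105.06) + (0.0765+0.5205²/2)·1.3649) / 0.608095 = (0.319509 + 0.289304) / 0.608095 = 1.001182
d₂ = d₁ − σ√T = 1.001182 − 0.608095 = 0.393087
e^{−rT} = 0.900852
N(d₁) = 0.841631,  N(d₂) = 0.652872
price = S·N(d₁) − K·e^{−rT}·N(d₂) = 121.708190 − 61.790106 = 59.918084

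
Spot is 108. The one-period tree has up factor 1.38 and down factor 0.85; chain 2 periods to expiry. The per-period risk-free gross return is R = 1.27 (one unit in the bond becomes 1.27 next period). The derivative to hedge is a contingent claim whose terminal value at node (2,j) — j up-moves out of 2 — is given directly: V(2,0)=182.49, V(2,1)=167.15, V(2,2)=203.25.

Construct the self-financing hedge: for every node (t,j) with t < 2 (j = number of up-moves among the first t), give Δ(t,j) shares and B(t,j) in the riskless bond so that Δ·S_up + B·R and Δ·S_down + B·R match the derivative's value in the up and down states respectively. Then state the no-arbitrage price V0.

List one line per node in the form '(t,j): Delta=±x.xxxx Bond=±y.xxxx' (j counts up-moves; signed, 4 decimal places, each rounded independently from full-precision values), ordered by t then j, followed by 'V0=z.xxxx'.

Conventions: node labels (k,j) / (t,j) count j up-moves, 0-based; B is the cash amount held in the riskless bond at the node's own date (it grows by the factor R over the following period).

Arbitrage-free pricing uses the up-move probability p* = (R−d)/(u−d) = 0.7925, discounting each step at R = 1.27.
At maturity the claim pays: V(2,0)=182.4900, V(2,1)=167.1500, V(2,2)=203.2500
  t=1,j=0: stock 91.8000 → up 126.6840 (V=167.1500), down 78.0300 (V=182.4900). Price 134.1211; hedge Δ=-0.3153, bond B=163.0645.
  t=1,j=1: stock 149.0400 → up 205.6752 (V=203.2500), down 126.6840 (V=167.1500). Price 154.1398; hedge Δ=0.4570, bond B=86.0266.
  t=0,j=0: stock 108.0000 → up 149.0400 (V=154.1398), down 91.8000 (V=134.1211). Price 118.0984; hedge Δ=0.3497, bond B=80.3272.
Sanity check at the root: Δ(0,0)·S0 + B(0,0) reproduces V0 = 118.0984.

(0,0): Delta=0.3497 Bond=80.3272
(1,0): Delta=-0.3153 Bond=163.0645
(1,1): Delta=0.4570 Bond=86.0266
V0=118.0984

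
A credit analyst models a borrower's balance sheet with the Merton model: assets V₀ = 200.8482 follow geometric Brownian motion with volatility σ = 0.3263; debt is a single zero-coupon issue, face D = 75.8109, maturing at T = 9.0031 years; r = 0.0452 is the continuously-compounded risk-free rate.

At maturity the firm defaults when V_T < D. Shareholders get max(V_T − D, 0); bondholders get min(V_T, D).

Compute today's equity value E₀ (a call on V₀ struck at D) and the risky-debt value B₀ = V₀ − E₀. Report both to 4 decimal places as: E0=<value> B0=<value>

Apply the equity-as-call identities (strike 75.8109, horizon 9.0031 years):
d₁ = [ln(V₀/D) + (r + σ²/2)T] / (σ√T)
   = [ln(200.8482/75.8109) + (0.0452 + 0.5·0.3263²)·9.0031] / (0.3263·√9.0031)
   = [0.974307 + 0.886228] / 0.979069 = 1.900311
d₂ = d₁ − σ√T = 1.900311 − 0.979069 = 0.921243
N(d₁) = 0.971304,  N(d₂) = 0.821538,  e^(−rT) = 0.665684
E₀ = V₀·N(d₁) − D·e^(−rT)·N(d₂)
   = 200.8482·0.971304 − 75.8109·0.665684·0.821538 = 153.624800
B₀ = V₀ − E₀ = 200.8482 − 153.624800 = 47.223400

E0=153.6248 B0=47.2234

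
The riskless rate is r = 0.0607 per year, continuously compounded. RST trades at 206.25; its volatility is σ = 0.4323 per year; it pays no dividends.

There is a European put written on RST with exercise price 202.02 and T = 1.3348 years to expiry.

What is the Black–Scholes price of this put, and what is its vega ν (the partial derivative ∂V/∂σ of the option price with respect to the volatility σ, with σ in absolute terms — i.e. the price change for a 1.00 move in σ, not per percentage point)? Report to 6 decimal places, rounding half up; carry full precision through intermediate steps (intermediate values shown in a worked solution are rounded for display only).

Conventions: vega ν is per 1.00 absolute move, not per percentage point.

price = 29.511991
ν = 85.775889

σ√T = 0.4323·√1.3348 = 0.499452
d₁ = (ln(S/K) + (r+σ²/2)T) / (σ√T) = (ln(206.25/202.02) + (0.0607+0.4323²/2)·1.3348) / 0.499452 = (0.020722 + 0.205748) / 0.499452 = 0.453439
d₂ = d₁ − σ√T = 0.453439 − 0.499452 = -0.046013
e^{−rT} = 0.922173
N(−d₁) = 0.325116,  N(−d₂) = 0.518350
Put price V = K·e^{−rT}·N(−d₂) − S·N(−d₁) = 96.567264 − 67.055273 = 29.511991
φ(d₁) = (1/√(2π))·e^{−d₁²/2} = 0.359967
ν = S·φ(d₁)·√T = 85.775889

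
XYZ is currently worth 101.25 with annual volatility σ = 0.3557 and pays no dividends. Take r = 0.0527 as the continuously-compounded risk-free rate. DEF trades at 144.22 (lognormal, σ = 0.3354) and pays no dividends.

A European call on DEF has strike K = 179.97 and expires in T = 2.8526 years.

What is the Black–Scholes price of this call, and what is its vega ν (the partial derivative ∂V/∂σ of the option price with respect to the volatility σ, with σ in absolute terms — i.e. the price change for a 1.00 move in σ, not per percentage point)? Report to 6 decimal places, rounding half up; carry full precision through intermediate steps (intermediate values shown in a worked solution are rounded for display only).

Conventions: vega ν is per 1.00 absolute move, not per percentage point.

σ√T = 0.3354·√2.8526 = 0.566479
d₁ = (ln(S/K) + (r+σ²/2)T) / (σ√T) = (ln(144.22/179.97) + (0.0527+0.3354²/2)·2.8526) / 0.566479 = (-0.221450 + 0.310781) / 0.566479 = 0.157695
d₂ = d₁ − σ√T = 0.157695 − 0.566479 = -0.408784
e^{−rT} = 0.860422
N(d₁) = 0.562651,  N(d₂) = 0.341349
Call price V = S·N(d₁) − K·e^{−rT}·N(d₂) = 81.145581 − 52.857988 = 28.287593
φ(d₁) = (1/√(2π))·e^{−d₁²/2} = 0.394013
ν = S·φ(d₁)·√T = 95.974543

price = 28.287593
ν = 95.974543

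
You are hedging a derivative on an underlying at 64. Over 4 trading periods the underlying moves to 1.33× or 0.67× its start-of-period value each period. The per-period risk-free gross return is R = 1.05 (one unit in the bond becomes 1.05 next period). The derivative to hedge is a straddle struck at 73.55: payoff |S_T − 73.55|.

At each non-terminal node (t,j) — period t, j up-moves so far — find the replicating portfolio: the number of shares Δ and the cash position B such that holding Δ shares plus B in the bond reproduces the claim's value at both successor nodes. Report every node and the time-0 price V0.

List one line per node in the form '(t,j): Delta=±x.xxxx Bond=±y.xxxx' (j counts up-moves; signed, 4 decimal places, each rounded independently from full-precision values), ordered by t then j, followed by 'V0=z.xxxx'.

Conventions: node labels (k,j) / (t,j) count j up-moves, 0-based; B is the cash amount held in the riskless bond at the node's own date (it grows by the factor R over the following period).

(0,0): Delta=0.2474 Bond=18.1509
(1,0): Delta=-0.4193 Bond=47.6451
(1,1): Delta=0.4949 Bond=-2.0053
(2,0): Delta=-1.0000 Bond=66.7120
(2,1): Delta=-0.2037 Bond=37.7333
(2,2): Delta=0.7542 Bond=-31.4606
(3,0): Delta=-1.0000 Bond=70.0476
(3,1): Delta=-1.0000 Bond=70.0476
(3,2): Delta=0.0919 Bond=17.1997
(3,3): Delta=1.0000 Bond=-70.0476
V0=33.9854

No-arbitrage ⇒ martingale measure with p* = (R−d)/(u−d) = 0.5758.
Terminal payoffs: V(4,0)=60.6533, V(4,1)=47.9491, V(4,2)=22.7302, V(4,3)=27.3311, V(4,4)=126.7065
Node (3,0) S=19.2488: V=(p*·47.9491+(1−p*)·60.6533)/1.05=50.7988; Δ=(47.9491−60.6533)/(25.6009−12.8967)=-1.0000; B=V−Δ·S=70.0476
Node (3,1) S=38.2104: V=(p*·22.7302+(1−p*)·47.9491)/1.05=31.8373; Δ=(22.7302−47.9491)/(50.8198−25.6009)=-1.0000; B=V−Δ·S=70.0476
Node (3,2) S=75.8504: V=(p*·27.3311+(1−p*)·22.7302)/1.05=24.1707; Δ=(27.3311−22.7302)/(100.8811−50.8198)=0.0919; B=V−Δ·S=17.1997
Node (3,3) S=150.5688: V=(p*·126.7065+(1−p*)·27.3311)/1.05=80.5211; Δ=(126.7065−27.3311)/(200.2565−100.8811)=1.0000; B=V−Δ·S=-70.0476
Node (2,0) S=28.7296: V=(p*·31.8373+(1−p*)·50.7988)/1.05=37.9824; Δ=(31.8373−50.7988)/(38.2104−19.2488)=-1.0000; B=V−Δ·S=66.7120
Node (2,1) S=57.0304: V=(p*·24.1707+(1−p*)·31.8373)/1.05=26.1173; Δ=(24.1707−31.8373)/(75.8504−38.2104)=-0.2037; B=V−Δ·S=37.7333
Node (2,2) S=113.2096: V=(p*·80.5211+(1−p*)·24.1707)/1.05=53.9189; Δ=(80.5211−24.1707)/(150.5688−75.8504)=0.7542; B=V−Δ·S=-31.4606
Node (1,0) S=42.8800: V=(p*·26.1173+(1−p*)·37.9824)/1.05=29.6676; Δ=(26.1173−37.9824)/(57.0304−28.7296)=-0.4193; B=V−Δ·S=47.6451
Node (1,1) S=85.1200: V=(p*·53.9189+(1−p*)·26.1173)/1.05=40.1184; Δ=(53.9189−26.1173)/(113.2096−57.0304)=0.4949; B=V−Δ·S=-2.0053
Node (0,0) S=64.0000: V=(p*·40.1184+(1−p*)·29.6676)/1.05=33.9854; Δ=(40.1184−29.6676)/(85.1200−42.8800)=0.2474; B=V−Δ·S=18.1509
Verification: the root portfolio costs Δ(0,0)·S0 + B(0,0) = 33.9854, matching V0.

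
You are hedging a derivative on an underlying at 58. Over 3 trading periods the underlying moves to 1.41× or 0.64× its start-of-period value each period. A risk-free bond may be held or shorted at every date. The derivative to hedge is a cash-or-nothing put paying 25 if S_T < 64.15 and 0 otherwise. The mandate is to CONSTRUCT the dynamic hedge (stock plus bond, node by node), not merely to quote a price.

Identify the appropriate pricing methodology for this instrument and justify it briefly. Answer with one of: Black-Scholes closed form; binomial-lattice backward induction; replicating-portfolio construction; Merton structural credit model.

framework: replicating-portfolio construction

Key observation: a price alone would not answer the question — the per-node share/bond construction on the spot-58, 1.41/0.64 tree is required, and only the replicating-portfolio method yields it.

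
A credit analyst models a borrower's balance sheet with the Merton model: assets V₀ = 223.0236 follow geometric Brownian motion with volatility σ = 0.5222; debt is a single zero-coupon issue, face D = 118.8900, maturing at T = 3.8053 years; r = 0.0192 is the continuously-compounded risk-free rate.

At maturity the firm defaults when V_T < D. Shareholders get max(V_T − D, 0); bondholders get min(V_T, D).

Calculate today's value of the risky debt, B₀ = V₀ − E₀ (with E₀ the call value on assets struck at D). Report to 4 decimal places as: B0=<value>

Apply the equity-as-call identities (strike 118.8900, horizon 3.8053 years):
d₁ = [ln(V₀/D) + (r + σ²/2)T] / (σ√T)
   = [ln(223.0236/118.8900) + (0.0192 + 0.5·0.5222²)·3.8053] / (0.5222·√3.8053)
   = [0.629079 + 0.591901] / 1.018665 = 1.198608
d₂ = d₁ − σ√T = 1.198608 − 1.018665 = 0.179943
N(d₁) = 0.884660,  N(d₂) = 0.571401,  e^(−rT) = 0.929543
E₀ = V₀·N(d₁) − D·e^(−rT)·N(d₂)
   = 223.0236·0.884660 − 118.8900·0.929543·0.571401 = 134.152491
B₀ = V₀ − E₀ = 223.0236 − 134.152491 = 88.871109

B0=88.8711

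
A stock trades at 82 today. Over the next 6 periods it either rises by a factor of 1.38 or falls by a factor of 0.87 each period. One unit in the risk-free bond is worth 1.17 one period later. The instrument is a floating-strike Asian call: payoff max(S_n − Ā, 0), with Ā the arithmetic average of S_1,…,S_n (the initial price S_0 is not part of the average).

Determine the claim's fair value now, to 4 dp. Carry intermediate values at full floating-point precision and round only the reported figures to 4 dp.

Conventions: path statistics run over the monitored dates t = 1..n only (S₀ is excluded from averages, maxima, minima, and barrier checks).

Under the martingale measure an up-move has probability p* = 0.5882; value the claim as the probability-weighted average of per-path payoffs, discounted 6 periods at R = 1.17.
Enumerate all 2^6 = 64 price paths (U = up ×1.38, D = down ×0.87); each path with k up-moves has probability p*^k·(1−p*)^(6−k).
DDDDDD: Ā=51.8014, payoff=0.0000, prob=0.004874
UDDDDD: Ā=82.1678, payoff=0.0000, prob=0.006963
DUDDDD: Ā=75.1978, payoff=0.0000, prob=0.006963
UUDDDD: Ā=119.2792, payoff=0.0000, prob=0.009947
DDUDDD: Ā=69.1339, payoff=0.0000, prob=0.006963
UDUDDD: Ā=109.6606, payoff=0.0000, prob=0.009947
DUUDDD: Ā=102.6906, payoff=0.0000, prob=0.009947
UUUDDD: Ā=162.8886, payoff=0.0000, prob=0.014210
DDDUDD: Ā=63.8583, payoff=0.0000, prob=0.006963
UDDUDD: Ā=101.2924, payoff=0.0000, prob=0.009947
DUDUDD: Ā=94.3224, payoff=0.0000, prob=0.009947
UUDUDD: Ā=149.6149, payoff=0.0000, prob=0.014210
DDUUDD: Ā=88.2585, payoff=1.2056, prob=0.009947
UDUUDD: Ā=139.9963, payoff=1.9124, prob=0.014210
DUUUDD: Ā=133.0263, payoff=8.8824, prob=0.014210
UUUUDD: Ā=211.0072, payoff=14.0892, prob=0.020300
DDDDUD: Ā=59.2685, payoff=0.0000, prob=0.006963
UDDDUD: Ā=94.0121, payoff=0.0000, prob=0.009947
DUDDUD: Ā=87.0421, payoff=2.4220, prob=0.009947
UUDDUD: Ā=138.0668, payoff=3.8418, prob=0.014210
DDUDUD: Ā=80.9782, payoff=8.4859, prob=0.009947
UDUDUD: Ā=128.4482, payoff=13.4604, prob=0.014210
DUUDUD: Ā=121.4782, payoff=20.4304, prob=0.014210
UUUDUD: Ā=192.6896, payoff=32.4069, prob=0.020300
DDDUUD: Ā=75.7026, payoff=13.7615, prob=0.009947
UDDUUD: Ā=120.0800, payoff=21.8286, prob=0.014210
DUDUUD: Ā=113.1100, payoff=28.7986, prob=0.014210
UUDUUD: Ā=179.4159, payoff=45.6806, prob=0.020300
DDUUUD: Ā=107.0461, payoff=34.8625, prob=0.014210
UDUUUD: Ā=169.7973, payoff=55.2992, prob=0.020300
DUUUUD: Ā=162.8273, payoff=62.2692, prob=0.020300
UUUUUD: Ā=258.2778, payoff=98.7718, prob=0.029000
DDDDDU: Ā=55.2754, payoff=1.1259, prob=0.006963
UDDDDU: Ā=87.6782, payoff=1.7859, prob=0.009947
DUDDDU: Ā=80.7082, payoff=8.7559, prob=0.009947
UUDDDU: Ā=128.0200, payoff=13.8887, prob=0.014210
DDUDDU: Ā=74.6443, payoff=14.8198, prob=0.009947
UDUDDU: Ā=118.4014, payoff=23.5073, prob=0.014210
DUUDDU: Ā=111.4314, payoff=30.4773, prob=0.014210
UUUDDU: Ā=176.7532, payoff=48.3433, prob=0.020300
DDDUDU: Ā=69.3687, payoff=20.0954, prob=0.009947
UDDUDU: Ā=110.0332, payoff=31.8755, prob=0.014210
DUDUDU: Ā=103.0632, payoff=38.8455, prob=0.014210
UUDUDU: Ā=163.4795, payoff=61.6169, prob=0.020300
DDUUDU: Ā=96.9993, payoff=44.9094, prob=0.014210
UDUUDU: Ā=153.8609, payoff=71.2355, prob=0.020300
DUUUDU: Ā=146.8909, payoff=78.2055, prob=0.020300
UUUUDU: Ā=232.9994, payoff=124.0502, prob=0.029000
DDDDUU: Ā=64.7790, payoff=24.6852, prob=0.009947
UDDDUU: Ā=102.7529, payoff=39.1558, prob=0.014210
DUDDUU: Ā=95.7829, payoff=46.1258, prob=0.014210
UUDDUU: Ā=151.9314, payoff=73.1650, prob=0.020300
DDUDUU: Ā=89.7190, payoff=52.1897, prob=0.014210
UDUDUU: Ā=142.3128, payoff=82.7836, prob=0.020300
DUUDUU: Ā=135.3428, payoff=89.7536, prob=0.020300
UUUDUU: Ā=214.6818, payoff=142.3678, prob=0.029000
DDDUUU: Ā=84.4434, payoff=57.4653, prob=0.014210
UDDUUU: Ā=133.9447, payoff=91.1518, prob=0.020300
DUDUUU: Ā=126.9747, payoff=98.1218, prob=0.020300
UUDUUU: Ā=201.4081, payoff=155.6415, prob=0.029000
DDUUUU: Ā=120.9108, payoff=104.1857, prob=0.020300
UDUUUU: Ā=191.7895, payoff=165.2601, prob=0.029000
DUUUUU: Ā=184.8195, payoff=172.2301, prob=0.029000
UUUUUU: Ā=293.1619, payoff=273.1926, prob=0.041429
Price = Σ prob·payoff / R^6 = 64.923870 / 2.565164 = 25.3098

price = 25.3098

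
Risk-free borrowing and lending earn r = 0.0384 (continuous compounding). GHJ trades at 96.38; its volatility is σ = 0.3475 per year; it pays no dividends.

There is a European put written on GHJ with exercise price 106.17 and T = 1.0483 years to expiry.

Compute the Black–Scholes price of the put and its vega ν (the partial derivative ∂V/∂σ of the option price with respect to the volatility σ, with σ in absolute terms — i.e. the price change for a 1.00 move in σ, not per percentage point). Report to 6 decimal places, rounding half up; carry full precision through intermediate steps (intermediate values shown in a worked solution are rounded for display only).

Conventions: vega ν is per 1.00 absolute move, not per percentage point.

σ√T = 0.3475·√1.0483 = 0.355793
d₁ = (ln(S/K) + (r+σ²/2)T) / (σ√T) = (ln(96.38/106.17) + (0.0384+0.3475²/2)·1.0483) / 0.355793 = (-0.096743 + 0.103549) / 0.355793 = 0.019130
d₂ = d₁ − σ√T = 0.019130 − 0.355793 = -0.336663
e^{−rT} = 0.960545
N(−d₁) = 0.492369,  N(−d₂) = 0.631815
Put price V = K·e^{−rT}·N(−d₂) − S·N(−d₁) = 64.433114 − 47.454505 = 16.978610
φ(d₁) = (1/√(2π))·e^{−d₁²/2} = 0.398869
ν = S·φ(d₁)·√T = 39.360474

price = 16.978610
ν = 39.360474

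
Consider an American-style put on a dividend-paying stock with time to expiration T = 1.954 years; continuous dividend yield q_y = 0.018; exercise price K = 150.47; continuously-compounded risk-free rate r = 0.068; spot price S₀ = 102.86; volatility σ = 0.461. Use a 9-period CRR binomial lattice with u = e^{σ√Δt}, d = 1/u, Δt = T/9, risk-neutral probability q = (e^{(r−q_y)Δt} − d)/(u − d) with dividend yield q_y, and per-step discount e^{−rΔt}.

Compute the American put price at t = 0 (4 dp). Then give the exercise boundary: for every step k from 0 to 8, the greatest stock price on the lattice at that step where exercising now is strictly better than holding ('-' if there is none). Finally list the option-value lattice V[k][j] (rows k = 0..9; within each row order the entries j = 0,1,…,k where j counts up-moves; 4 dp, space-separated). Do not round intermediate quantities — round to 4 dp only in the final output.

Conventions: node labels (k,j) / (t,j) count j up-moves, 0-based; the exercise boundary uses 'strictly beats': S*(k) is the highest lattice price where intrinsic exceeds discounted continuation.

price = 53.7414
boundary = - - 66.9376 82.9771 66.9376 82.9771 66.9376 82.9771 102.8600
tree:
53.7414
67.8744 39.6082
83.5324 52.4787 26.4430
96.4714 67.4929 37.3187 15.0968
106.9094 83.5324 51.0818 23.0819 6.6301
115.3297 96.4714 67.4929 34.3133 11.2316 1.6860
122.1223 106.9094 83.5324 49.2344 18.6847 3.2389 0.0000
127.6019 115.3297 96.4714 67.4929 30.3388 6.2221 0.0000 0.0000
132.0223 122.1223 106.9094 83.5324 47.6100 11.9531 0.0000 0.0000 0.0000
135.5883 127.6019 115.3297 96.4714 67.4929 22.9628 0.0000 0.0000 0.0000 0.0000

Δt=0.21711, u=1.23962, d=0.80670, q=0.47172, disc=e^(-rΔt)=0.98534
k=9 terminal: V=max(K-S,0) → 135.5883 127.6019 115.3297 96.4714 67.4929 22.9628 0.0000 0.0000 0.0000 0.0000
k=8: j=0 S=18.4477 intr=132.0223 cont=129.8891 V=132.0223[EX]; j=1 S=28.3477 intr=122.1223 cont=120.0277 V=122.1223[EX]; j=2 S=43.5606 intr=106.9094 cont=104.8741 V=106.9094[EX]; j=3 S=66.9376 intr=83.5324 cont=81.5883 V=83.5324[EX]; j=4 S=102.8600 intr=47.6100 cont=45.8060 V=47.6100[EX]; j=5 S=158.0603 intr=0.0000 cont=11.9531 V=11.9531[hold]; j=6 S=242.8840 intr=0.0000 cont=0.0000 V=0.0000[hold]; j=7 S=373.2288 intr=0.0000 cont=0.0000 V=0.0000[hold]; j=8 S=573.5237 intr=0.0000 cont=0.0000 V=0.0000[hold]  S*(8)=102.8600
k=7: j=0 S=22.8681 intr=127.6019 cont=125.4860 V=127.6019[EX]; j=1 S=35.1403 intr=115.3297 cont=113.2616 V=115.3297[EX]; j=2 S=53.9986 intr=96.4714 cont=94.4769 V=96.4714[EX]; j=3 S=82.9771 intr=67.4929 cont=65.6114 V=67.4929[EX]; j=4 S=127.5072 intr=22.9628 cont=30.3388 V=30.3388[hold]; j=5 S=195.9345 intr=0.0000 cont=6.2221 V=6.2221[hold]; j=6 S=301.0836 intr=0.0000 cont=0.0000 V=0.0000[hold]; j=7 S=462.6614 intr=0.0000 cont=0.0000 V=0.0000[hold]  S*(7)=82.9771
k=6: j=0 S=28.3477 intr=122.1223 cont=120.0277 V=122.1223[EX]; j=1 S=43.5606 intr=106.9094 cont=104.8741 V=106.9094[EX]; j=2 S=66.9376 intr=83.5324 cont=81.5883 V=83.5324[EX]; j=3 S=102.8600 intr=47.6100 cont=49.2344 V=49.2344[hold]; j=4 S=158.0603 intr=0.0000 cont=18.6847 V=18.6847[hold]; j=5 S=242.8840 intr=0.0000 cont=3.2389 V=3.2389[hold]; j=6 S=373.2288 intr=0.0000 cont=0.0000 V=0.0000[hold]  S*(6)=66.9376
k=5: j=0 S=35.1403 intr=115.3297 cont=113.2616 V=115.3297[EX]; j=1 S=53.9986 intr=96.4714 cont=94.4769 V=96.4714[EX]; j=2 S=82.9771 intr=67.4929 cont=66.3664 V=67.4929[EX]; j=3 S=127.5072 intr=22.9628 cont=34.3133 V=34.3133[hold]; j=4 S=195.9345 intr=0.0000 cont=11.2316 V=11.2316[hold]; j=5 S=301.0836 intr=0.0000 cont=1.6860 V=1.6860[hold]  S*(5)=82.9771
k=4: j=0 S=43.5606 intr=106.9094 cont=104.8741 V=106.9094[EX]; j=1 S=66.9376 intr=83.5324 cont=81.5883 V=83.5324[EX]; j=2 S=102.8600 intr=47.6100 cont=51.0818 V=51.0818[hold]; j=3 S=158.0603 intr=0.0000 cont=23.0819 V=23.0819[hold]; j=4 S=242.8840 intr=0.0000 cont=6.6301 V=6.6301[hold]  S*(4)=66.9376
k=3: j=0 S=53.9986 intr=96.4714 cont=94.4769 V=96.4714[EX]; j=1 S=82.9771 intr=67.4929 cont=67.2250 V=67.4929[EX]; j=2 S=127.5072 intr=22.9628 cont=37.3187 V=37.3187[hold]; j=3 S=195.9345 intr=0.0000 cont=15.0968 V=15.0968[hold]  S*(3)=82.9771
k=2: j=0 S=66.9376 intr=83.5324 cont=81.5883 V=83.5324[EX]; j=1 S=102.8600 intr=47.6100 cont=52.4787 V=52.4787[hold]; j=2 S=158.0603 intr=0.0000 cont=26.4430 V=26.4430[hold]  S*(2)=66.9376
k=1: j=0 S=82.9771 intr=67.4929 cont=67.8744 V=67.8744[hold]; j=1 S=127.5072 intr=22.9628 cont=39.6082 V=39.6082[hold]  S*(1)=-
k=0: j=0 S=102.8600 intr=47.6100 cont=53.7414 V=53.7414[hold]  S*(0)=-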